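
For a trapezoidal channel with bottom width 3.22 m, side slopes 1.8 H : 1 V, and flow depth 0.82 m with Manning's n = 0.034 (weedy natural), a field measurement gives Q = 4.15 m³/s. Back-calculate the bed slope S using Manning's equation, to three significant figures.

A = (b + z·y)·y = (3.22 + 1.8×0.82)×0.82 = 3.851 m²
P = b + 2y√(1+z²) = 3.22 + 2×0.82×√(1+1.8²) = 6.597 m
R = A/P = 3.851/6.597 = 0.5837 m
S = (Q·n / (1·A·R^(2/3)))² = (4.15×0.034 / (1×3.851×0.6984))² = 0.002752

0.00275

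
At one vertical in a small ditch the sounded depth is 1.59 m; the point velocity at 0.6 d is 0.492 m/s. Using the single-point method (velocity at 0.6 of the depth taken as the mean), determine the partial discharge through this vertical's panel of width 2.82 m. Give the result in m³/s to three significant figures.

2.21 m³/s

v̄ = v₀.₆ = 0.492 m/s
q = v̄ × d × w = 0.4920 × 1.59 × 2.82 = 2.206 m³/s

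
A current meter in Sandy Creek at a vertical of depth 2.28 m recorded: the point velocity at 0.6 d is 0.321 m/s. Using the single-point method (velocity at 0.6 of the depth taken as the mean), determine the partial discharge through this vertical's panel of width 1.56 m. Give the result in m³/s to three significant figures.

1.14 m³/s

v̄ = v₀.₆ = 0.321 m/s
q = v̄ × d × w = 0.3210 × 2.28 × 1.56 = 1.142 m³/s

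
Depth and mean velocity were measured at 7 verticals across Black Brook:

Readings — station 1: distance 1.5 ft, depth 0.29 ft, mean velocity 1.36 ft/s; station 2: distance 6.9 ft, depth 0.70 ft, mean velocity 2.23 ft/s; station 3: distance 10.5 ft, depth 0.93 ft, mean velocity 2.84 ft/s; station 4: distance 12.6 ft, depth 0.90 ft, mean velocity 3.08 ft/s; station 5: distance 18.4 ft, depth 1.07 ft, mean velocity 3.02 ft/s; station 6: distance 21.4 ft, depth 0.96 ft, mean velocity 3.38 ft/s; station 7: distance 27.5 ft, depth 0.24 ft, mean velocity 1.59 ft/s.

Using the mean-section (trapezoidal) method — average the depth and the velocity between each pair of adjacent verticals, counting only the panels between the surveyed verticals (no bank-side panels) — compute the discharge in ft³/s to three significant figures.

Panel 1-2: Δb = 5.4 ft, d̄ = (0.29+0.70)/2 = 0.495, v̄ = (1.36+2.23)/2 = 1.795 → q = 5.4×0.495×1.795 = 4.798 ft³/s
Panel 2-3: Δb = 3.6 ft, d̄ = (0.70+0.93)/2 = 0.815, v̄ = (2.23+2.84)/2 = 2.535 → q = 3.6×0.815×2.535 = 7.438 ft³/s
Panel 3-4: Δb = 2.1 ft, d̄ = (0.93+0.90)/2 = 0.915, v̄ = (2.84+3.08)/2 = 2.96 → q = 2.1×0.915×2.96 = 5.688 ft³/s
Panel 4-5: Δb = 5.8 ft, d̄ = (0.90+1.07)/2 = 0.985, v̄ = (3.08+3.02)/2 = 3.05 → q = 5.8×0.985×3.05 = 17.42 ft³/s
Panel 5-6: Δb = 3 ft, d̄ = (1.07+0.96)/2 = 1.015, v̄ = (3.02+3.38)/2 = 3.2 → q = 3×1.015×3.2 = 9.744 ft³/s
Panel 6-7: Δb = 6.1 ft, d̄ = (0.96+0.24)/2 = 0.6, v̄ = (3.38+1.59)/2 = 2.485 → q = 6.1×0.6×2.485 = 9.095 ft³/s
Q = Σ q = 54.19 ft³/s

54.2 ft³/s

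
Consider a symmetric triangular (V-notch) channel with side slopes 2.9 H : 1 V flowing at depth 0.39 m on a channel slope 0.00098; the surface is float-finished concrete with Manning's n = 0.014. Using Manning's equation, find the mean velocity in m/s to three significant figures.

0.724 m/s

A = z·y² = 2.9×0.39² = 0.4411 m²
P = 2y√(1+z²) = 2×0.39×√(1+2.9²) = 2.393 m
R = A/P = 0.4411/2.393 = 0.1843 m
Q = (1/n)·A·R^(2/3)·S^(1/2) = (1/0.014) × 0.4411 × 0.1843^(2/3) × 0.00098^(1/2) = 0.3195 m³/s
V = Q/A = 0.3195/0.4411 = 0.7243 m/s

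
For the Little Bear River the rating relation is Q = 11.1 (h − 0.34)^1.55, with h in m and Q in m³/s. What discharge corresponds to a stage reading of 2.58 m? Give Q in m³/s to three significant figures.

38.7 m³/s

Q = 11.1 × (2.58 − 0.34)^1.55 = 11.1 × 2.24^1.55 = 38.74 m³/s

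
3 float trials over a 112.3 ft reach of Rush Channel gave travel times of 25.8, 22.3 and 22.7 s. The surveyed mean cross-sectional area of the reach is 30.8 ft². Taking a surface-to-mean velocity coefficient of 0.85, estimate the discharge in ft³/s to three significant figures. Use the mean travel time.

125 ft³/s

t̄ = (25.8 + 22.3 + 22.7) / 3 = 23.6 s
v_surface = L / t̄ = 112.3 / 23.6 = 4.758 ft/s
v_mean = 0.85 × 4.758 = 4.045 ft/s
Q = A × v_mean = 30.8 × 4.045 = 124.6 ft³/s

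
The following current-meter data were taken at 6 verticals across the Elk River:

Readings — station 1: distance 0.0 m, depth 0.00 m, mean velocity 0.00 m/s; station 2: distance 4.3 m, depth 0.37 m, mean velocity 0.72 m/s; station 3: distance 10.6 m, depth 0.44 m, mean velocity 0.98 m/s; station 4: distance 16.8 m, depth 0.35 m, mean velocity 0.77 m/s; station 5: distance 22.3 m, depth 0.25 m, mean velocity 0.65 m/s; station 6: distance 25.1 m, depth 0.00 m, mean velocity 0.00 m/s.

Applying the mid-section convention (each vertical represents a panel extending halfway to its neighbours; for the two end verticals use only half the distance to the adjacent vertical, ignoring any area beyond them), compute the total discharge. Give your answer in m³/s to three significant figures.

w_2 = (10.6 − 0.0)/2 = 5.3 m; q_2 = 0.72 × 0.37 × 5.3 = 1.412 m³/s
w_3 = (16.8 − 4.3)/2 = 6.25 m; q_3 = 0.98 × 0.44 × 6.25 = 2.695 m³/s
w_4 = (22.3 − 10.6)/2 = 5.85 m; q_4 = 0.77 × 0.35 × 5.85 = 1.577 m³/s
w_5 = (25.1 − 16.8)/2 = 4.15 m; q_5 = 0.65 × 0.25 × 4.15 = 0.6744 m³/s
Stations 1, 6 contribute zero (depth or velocity is 0).
Q = Σ qᵢ = 6.358 m³/s

6.36 m³/s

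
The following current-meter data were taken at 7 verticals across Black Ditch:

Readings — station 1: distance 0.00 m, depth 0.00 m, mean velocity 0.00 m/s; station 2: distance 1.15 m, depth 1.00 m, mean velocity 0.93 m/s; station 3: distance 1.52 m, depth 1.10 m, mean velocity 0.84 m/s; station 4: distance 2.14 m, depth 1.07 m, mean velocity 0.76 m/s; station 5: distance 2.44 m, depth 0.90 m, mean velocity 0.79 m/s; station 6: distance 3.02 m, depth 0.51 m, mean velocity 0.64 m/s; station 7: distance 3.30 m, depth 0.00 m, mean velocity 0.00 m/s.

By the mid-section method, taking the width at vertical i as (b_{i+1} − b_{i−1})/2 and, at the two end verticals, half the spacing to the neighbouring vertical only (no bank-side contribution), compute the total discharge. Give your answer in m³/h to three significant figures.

w_2 = (1.52 − 0.00)/2 = 0.76 m; q_2 = 0.93 × 1.00 × 0.76 = 0.7068 m³/s
w_3 = (2.14 − 1.15)/2 = 0.495 m; q_3 = 0.84 × 1.10 × 0.495 = 0.4574 m³/s
w_4 = (2.44 − 1.52)/2 = 0.46 m; q_4 = 0.76 × 1.07 × 0.46 = 0.3741 m³/s
w_5 = (3.02 − 2.14)/2 = 0.44 m; q_5 = 0.79 × 0.90 × 0.44 = 0.3128 m³/s
w_6 = (3.30 − 2.44)/2 = 0.43 m; q_6 = 0.64 × 0.51 × 0.43 = 0.1404 m³/s
Stations 1, 7 contribute zero (depth or velocity is 0).
Q = Σ qᵢ = 1.991 m³/s
= 1.991 × 3600 = 7169 m³/h

7170 m³/h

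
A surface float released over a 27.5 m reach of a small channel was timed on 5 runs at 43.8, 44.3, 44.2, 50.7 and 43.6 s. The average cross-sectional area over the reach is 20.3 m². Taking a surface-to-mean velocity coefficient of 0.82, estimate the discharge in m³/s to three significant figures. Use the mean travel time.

10.1 m³/s

t̄ = (43.8 + 44.3 + 44.2 + 50.7 + 43.6) / 5 = 45.32 s
v_surface = L / t̄ = 27.5 / 45.32 = 0.6068 m/s
v_mean = 0.82 × 0.6068 = 0.4976 m/s
Q = A × v_mean = 20.3 × 0.4976 = 10.10 m³/s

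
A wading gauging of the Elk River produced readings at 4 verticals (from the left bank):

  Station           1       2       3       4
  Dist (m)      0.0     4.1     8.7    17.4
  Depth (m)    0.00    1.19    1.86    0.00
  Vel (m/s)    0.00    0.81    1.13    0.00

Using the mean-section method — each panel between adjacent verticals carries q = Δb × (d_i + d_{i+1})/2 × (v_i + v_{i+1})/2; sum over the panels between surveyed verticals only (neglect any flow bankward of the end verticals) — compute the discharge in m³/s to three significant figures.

Panel 1-2: Δb = 4.1 m, d̄ = (0.00+1.19)/2 = 0.595, v̄ = (0.00+0.81)/2 = 0.405 → q = 4.1×0.595×0.405 = 0.9880 m³/s
Panel 2-3: Δb = 4.6 m, d̄ = (1.19+1.86)/2 = 1.525, v̄ = (0.81+1.13)/2 = 0.97 → q = 4.6×1.525×0.97 = 6.805 m³/s
Panel 3-4: Δb = 8.7 m, d̄ = (1.86+0.00)/2 = 0.93, v̄ = (1.13+0.00)/2 = 0.565 → q = 8.7×0.93×0.565 = 4.571 m³/s
Q = Σ q = 12.36 m³/s

12.4 m³/s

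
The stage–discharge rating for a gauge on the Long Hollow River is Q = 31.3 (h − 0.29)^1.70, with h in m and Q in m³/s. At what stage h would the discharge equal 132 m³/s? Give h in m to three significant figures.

2.62 m

h − h₀ = (Q/C)^(1/b) = (132/31.3)^(1/1.70) = 2.332 m
h = 0.29 + 2.332 = 2.622 m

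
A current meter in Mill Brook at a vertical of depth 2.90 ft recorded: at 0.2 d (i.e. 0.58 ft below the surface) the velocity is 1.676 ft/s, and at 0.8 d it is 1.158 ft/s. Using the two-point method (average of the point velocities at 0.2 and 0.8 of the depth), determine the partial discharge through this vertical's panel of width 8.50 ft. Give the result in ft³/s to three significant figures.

v̄ = (1.676 + 1.158) / 2 = 1.417 ft/s
q = v̄ × d × w = 1.417 × 2.90 × 8.50 = 34.93 ft³/s

34.9 ft³/s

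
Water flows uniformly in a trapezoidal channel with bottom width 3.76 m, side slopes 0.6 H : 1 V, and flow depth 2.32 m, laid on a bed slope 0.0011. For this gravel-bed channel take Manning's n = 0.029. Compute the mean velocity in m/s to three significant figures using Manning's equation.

A = (b + z·y)·y = (3.76 + 0.6×2.32)×2.32 = 11.95 m²
P = b + 2y√(1+z²) = 3.76 + 2×2.32×√(1+0.6²) = 9.171 m
R = A/P = 11.95/9.171 = 1.303 m
Q = (1/n)·A·R^(2/3)·S^(1/2) = (1/0.029) × 11.95 × 1.303^(2/3) × 0.0011^(1/2) = 16.31 m³/s
V = Q/A = 16.31/11.95 = 1.365 m/s

1.36 m/s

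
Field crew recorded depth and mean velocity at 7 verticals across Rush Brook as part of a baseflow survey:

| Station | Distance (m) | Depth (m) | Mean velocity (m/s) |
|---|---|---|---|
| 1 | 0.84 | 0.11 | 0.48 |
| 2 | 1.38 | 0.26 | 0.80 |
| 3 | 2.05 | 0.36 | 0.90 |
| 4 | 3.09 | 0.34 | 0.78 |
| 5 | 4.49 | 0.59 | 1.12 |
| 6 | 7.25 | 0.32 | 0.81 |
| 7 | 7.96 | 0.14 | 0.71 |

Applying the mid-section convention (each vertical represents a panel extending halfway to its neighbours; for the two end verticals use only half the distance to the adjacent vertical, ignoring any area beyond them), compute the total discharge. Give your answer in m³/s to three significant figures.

w_1 = (1.38 − 0.84)/2 = 0.27 m; q_1 = 0.48 × 0.11 × 0.27 = 0.01426 m³/s
w_2 = (2.05 − 0.84)/2 = 0.605 m; q_2 = 0.80 × 0.26 × 0.605 = 0.1258 m³/s
w_3 = (3.09 − 1.38)/2 = 0.855 m; q_3 = 0.90 × 0.36 × 0.855 = 0.2770 m³/s
w_4 = (4.49 − 2.05)/2 = 1.22 m; q_4 = 0.78 × 0.34 × 1.22 = 0.3235 m³/s
w_5 = (7.25 − 3.09)/2 = 2.08 m; q_5 = 1.12 × 0.59 × 2.08 = 1.374 m³/s
w_6 = (7.96 − 4.49)/2 = 1.735 m; q_6 = 0.81 × 0.32 × 1.735 = 0.4497 m³/s
w_7 = (7.96 − 7.25)/2 = 0.355 m; q_7 = 0.71 × 0.14 × 0.355 = 0.03529 m³/s
Q = Σ qᵢ = 2.600 m³/s

2.60 m³/s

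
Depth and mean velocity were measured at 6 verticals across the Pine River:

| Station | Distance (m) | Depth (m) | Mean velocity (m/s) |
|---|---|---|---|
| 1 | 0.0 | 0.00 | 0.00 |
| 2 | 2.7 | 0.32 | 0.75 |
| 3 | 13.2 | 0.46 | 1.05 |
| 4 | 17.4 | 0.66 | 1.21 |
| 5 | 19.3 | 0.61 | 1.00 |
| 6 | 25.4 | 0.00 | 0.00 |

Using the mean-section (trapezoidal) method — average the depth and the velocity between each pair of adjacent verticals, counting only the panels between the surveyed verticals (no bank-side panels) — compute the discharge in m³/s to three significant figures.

Panel 1-2: Δb = 2.7 m, d̄ = (0.00+0.32)/2 = 0.16, v̄ = (0.00+0.75)/2 = 0.375 → q = 2.7×0.16×0.375 = 0.1620 m³/s
Panel 2-3: Δb = 10.5 m, d̄ = (0.32+0.46)/2 = 0.39, v̄ = (0.75+1.05)/2 = 0.9 → q = 10.5×0.39×0.9 = 3.686 m³/s
Panel 3-4: Δb = 4.2 m, d̄ = (0.46+0.66)/2 = 0.56, v̄ = (1.05+1.21)/2 = 1.13 → q = 4.2×0.56×1.13 = 2.658 m³/s
Panel 4-5: Δb = 1.9 m, d̄ = (0.66+0.61)/2 = 0.635, v̄ = (1.21+1.00)/2 = 1.105 → q = 1.9×0.635×1.105 = 1.333 m³/s
Panel 5-6: Δb = 6.1 m, d̄ = (0.61+0.00)/2 = 0.305, v̄ = (1.00+0.00)/2 = 0.5 → q = 6.1×0.305×0.5 = 0.9303 m³/s
Q = Σ q = 8.769 m³/s

8.77 m³/s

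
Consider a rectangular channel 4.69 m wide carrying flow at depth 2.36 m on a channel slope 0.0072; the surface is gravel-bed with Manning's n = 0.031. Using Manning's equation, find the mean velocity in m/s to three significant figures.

3.05 m/s

A = b·y = 4.69 × 2.36 = 11.07 m²
P = b + 2y = 4.69 + 2×2.36 = 9.410 m
R = A/P = 11.07/9.410 = 1.176 m
Q = (1/n)·A·R^(2/3)·S^(1/2) = (1/0.031) × 11.07 × 1.176^(2/3) × 0.0072^(1/2) = 33.76 m³/s
V = Q/A = 33.76/11.07 = 3.050 m/s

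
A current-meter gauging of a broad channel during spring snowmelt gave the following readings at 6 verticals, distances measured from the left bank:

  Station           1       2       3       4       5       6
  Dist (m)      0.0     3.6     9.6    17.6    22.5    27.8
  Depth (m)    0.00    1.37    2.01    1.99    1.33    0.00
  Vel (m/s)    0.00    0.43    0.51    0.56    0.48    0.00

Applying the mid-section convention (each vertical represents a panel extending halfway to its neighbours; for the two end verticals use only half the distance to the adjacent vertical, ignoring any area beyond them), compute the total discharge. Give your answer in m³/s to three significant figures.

20.4 m³/s

w_2 = (9.6 − 0.0)/2 = 4.8 m; q_2 = 0.43 × 1.37 × 4.8 = 2.828 m³/s
w_3 = (17.6 − 3.6)/2 = 7 m; q_3 = 0.51 × 2.01 × 7 = 7.176 m³/s
w_4 = (22.5 − 9.6)/2 = 6.45 m; q_4 = 0.56 × 1.99 × 6.45 = 7.188 m³/s
w_5 = (27.8 − 17.6)/2 = 5.1 m; q_5 = 0.48 × 1.33 × 5.1 = 3.256 m³/s
Stations 1, 6 contribute zero (depth or velocity is 0).
Q = Σ qᵢ = 20.45 m³/s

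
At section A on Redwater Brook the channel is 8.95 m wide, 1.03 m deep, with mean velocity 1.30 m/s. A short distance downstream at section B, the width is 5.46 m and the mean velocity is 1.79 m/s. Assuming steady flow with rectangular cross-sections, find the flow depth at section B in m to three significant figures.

Q = A₁V₁ = (8.95×1.03) × 1.30 = 11.98 m³/s
d₂ = Q/(b₂ V₂) = 11.98/(5.46×1.79) = 1.226 m

1.23 m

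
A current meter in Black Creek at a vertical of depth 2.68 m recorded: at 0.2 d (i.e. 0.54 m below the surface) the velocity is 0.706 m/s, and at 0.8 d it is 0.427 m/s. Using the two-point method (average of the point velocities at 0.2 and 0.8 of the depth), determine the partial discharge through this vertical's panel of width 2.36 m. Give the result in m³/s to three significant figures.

v̄ = (0.706 + 0.427) / 2 = 0.5665 m/s
q = v̄ × d × w = 0.5665 × 2.68 × 2.36 = 3.583 m³/s

3.58 m³/s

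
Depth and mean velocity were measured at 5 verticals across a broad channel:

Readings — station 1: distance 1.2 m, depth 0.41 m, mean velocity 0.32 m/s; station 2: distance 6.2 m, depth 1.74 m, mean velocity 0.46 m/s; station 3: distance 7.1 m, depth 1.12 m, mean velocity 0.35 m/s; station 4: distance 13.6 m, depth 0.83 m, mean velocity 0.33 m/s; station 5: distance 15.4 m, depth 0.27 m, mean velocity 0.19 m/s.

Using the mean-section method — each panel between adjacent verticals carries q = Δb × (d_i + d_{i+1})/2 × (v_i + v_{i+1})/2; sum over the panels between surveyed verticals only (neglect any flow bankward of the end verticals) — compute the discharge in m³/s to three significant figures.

Panel 1-2: Δb = 5 m, d̄ = (0.41+1.74)/2 = 1.075, v̄ = (0.32+0.46)/2 = 0.39 → q = 5×1.075×0.39 = 2.096 m³/s
Panel 2-3: Δb = 0.9 m, d̄ = (1.74+1.12)/2 = 1.43, v̄ = (0.46+0.35)/2 = 0.405 → q = 0.9×1.43×0.405 = 0.5212 m³/s
Panel 3-4: Δb = 6.5 m, d̄ = (1.12+0.83)/2 = 0.975, v̄ = (0.35+0.33)/2 = 0.34 → q = 6.5×0.975×0.34 = 2.155 m³/s
Panel 4-5: Δb = 1.8 m, d̄ = (0.83+0.27)/2 = 0.55, v̄ = (0.33+0.19)/2 = 0.26 → q = 1.8×0.55×0.26 = 0.2574 m³/s
Q = Σ q = 5.030 m³/s

5.03 m³/s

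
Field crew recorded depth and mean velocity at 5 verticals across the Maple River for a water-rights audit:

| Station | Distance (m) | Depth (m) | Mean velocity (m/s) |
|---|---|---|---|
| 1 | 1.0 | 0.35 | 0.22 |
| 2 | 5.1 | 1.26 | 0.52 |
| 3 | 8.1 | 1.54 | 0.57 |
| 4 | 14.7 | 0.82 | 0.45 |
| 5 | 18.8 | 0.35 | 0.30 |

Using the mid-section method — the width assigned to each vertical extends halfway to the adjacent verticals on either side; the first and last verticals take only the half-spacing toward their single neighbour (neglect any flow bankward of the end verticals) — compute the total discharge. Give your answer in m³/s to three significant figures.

w_1 = (5.1 − 1.0)/2 = 2.05 m; q_1 = 0.22 × 0.35 × 2.05 = 0.1579 m³/s
w_2 = (8.1 − 1.0)/2 = 3.55 m; q_2 = 0.52 × 1.26 × 3.55 = 2.326 m³/s
w_3 = (14.7 − 5.1)/2 = 4.8 m; q_3 = 0.57 × 1.54 × 4.8 = 4.213 m³/s
w_4 = (18.8 − 8.1)/2 = 5.35 m; q_4 = 0.45 × 0.82 × 5.35 = 1.974 m³/s
w_5 = (18.8 − 14.7)/2 = 2.05 m; q_5 = 0.30 × 0.35 × 2.05 = 0.2153 m³/s
Q = Σ qᵢ = 8.887 m³/s

8.89 m³/s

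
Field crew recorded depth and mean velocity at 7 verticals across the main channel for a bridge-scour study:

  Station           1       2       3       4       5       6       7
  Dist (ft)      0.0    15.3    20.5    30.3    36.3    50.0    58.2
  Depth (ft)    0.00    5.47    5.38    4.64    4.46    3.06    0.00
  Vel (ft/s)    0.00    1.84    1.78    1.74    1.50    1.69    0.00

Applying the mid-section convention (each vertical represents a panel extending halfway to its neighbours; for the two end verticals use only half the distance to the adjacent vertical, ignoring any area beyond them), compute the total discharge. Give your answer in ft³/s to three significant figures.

361 ft³/s

w_2 = (20.5 − 0.0)/2 = 10.25 ft; q_2 = 1.84 × 5.47 × 10.25 = 103.2 ft³/s
w_3 = (30.3 − 15.3)/2 = 7.5 ft; q_3 = 1.78 × 5.38 × 7.5 = 71.82 ft³/s
w_4 = (36.3 − 20.5)/2 = 7.9 ft; q_4 = 1.74 × 4.64 × 7.9 = 63.78 ft³/s
w_5 = (50.0 − 30.3)/2 = 9.85 ft; q_5 = 1.50 × 4.46 × 9.85 = 65.90 ft³/s
w_6 = (58.2 − 36.3)/2 = 10.95 ft; q_6 = 1.69 × 3.06 × 10.95 = 56.63 ft³/s
Stations 1, 7 contribute zero (depth or velocity is 0).
Q = Σ qᵢ = 361.3 ft³/s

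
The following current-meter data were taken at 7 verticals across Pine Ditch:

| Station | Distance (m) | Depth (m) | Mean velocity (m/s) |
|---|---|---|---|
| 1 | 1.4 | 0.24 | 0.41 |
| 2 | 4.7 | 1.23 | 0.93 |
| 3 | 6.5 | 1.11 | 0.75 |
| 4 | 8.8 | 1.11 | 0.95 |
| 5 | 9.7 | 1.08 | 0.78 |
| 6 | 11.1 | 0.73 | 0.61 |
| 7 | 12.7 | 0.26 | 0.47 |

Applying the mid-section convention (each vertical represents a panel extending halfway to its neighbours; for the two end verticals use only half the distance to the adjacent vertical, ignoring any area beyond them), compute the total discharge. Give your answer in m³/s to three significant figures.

w_1 = (4.7 − 1.4)/2 = 1.65 m; q_1 = 0.41 × 0.24 × 1.65 = 0.1624 m³/s
w_2 = (6.5 − 1.4)/2 = 2.55 m; q_2 = 0.93 × 1.23 × 2.55 = 2.917 m³/s
w_3 = (8.8 − 4.7)/2 = 2.05 m; q_3 = 0.75 × 1.11 × 2.05 = 1.707 m³/s
w_4 = (9.7 − 6.5)/2 = 1.6 m; q_4 = 0.95 × 1.11 × 1.6 = 1.687 m³/s
w_5 = (11.1 − 8.8)/2 = 1.15 m; q_5 = 0.78 × 1.08 × 1.15 = 0.9688 m³/s
w_6 = (12.7 − 9.7)/2 = 1.5 m; q_6 = 0.61 × 0.73 × 1.5 = 0.6680 m³/s
w_7 = (12.7 − 11.1)/2 = 0.8 m; q_7 = 0.47 × 0.26 × 0.8 = 0.09776 m³/s
Q = Σ qᵢ = 8.208 m³/s

8.21 m³/s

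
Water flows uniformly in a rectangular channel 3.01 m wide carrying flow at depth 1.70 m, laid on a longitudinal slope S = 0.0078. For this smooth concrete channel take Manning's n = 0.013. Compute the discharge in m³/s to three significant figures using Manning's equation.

A = b·y = 3.01 × 1.70 = 5.117 m²
P = b + 2y = 3.01 + 2×1.70 = 6.410 m
R = A/P = 5.117/6.410 = 0.7983 m
Q = (1/n)·A·R^(2/3)·S^(1/2) = (1/0.013) × 5.117 × 0.7983^(2/3) × 0.0078^(1/2) = 29.92 m³/s

29.9 m³/s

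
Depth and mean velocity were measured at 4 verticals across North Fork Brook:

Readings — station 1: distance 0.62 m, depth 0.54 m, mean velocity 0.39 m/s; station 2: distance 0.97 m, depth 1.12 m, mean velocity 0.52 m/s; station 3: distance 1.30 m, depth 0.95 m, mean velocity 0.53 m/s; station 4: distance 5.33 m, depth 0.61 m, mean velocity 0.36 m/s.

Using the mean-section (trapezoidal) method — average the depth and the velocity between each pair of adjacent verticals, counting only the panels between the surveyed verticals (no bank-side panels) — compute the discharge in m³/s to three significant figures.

1.71 m³/s

Panel 1-2: Δb = 0.35 m, d̄ = (0.54+1.12)/2 = 0.83, v̄ = (0.39+0.52)/2 = 0.455 → q = 0.35×0.83×0.455 = 0.1322 m³/s
Panel 2-3: Δb = 0.33 m, d̄ = (1.12+0.95)/2 = 1.035, v̄ = (0.52+0.53)/2 = 0.525 → q = 0.33×1.035×0.525 = 0.1793 m³/s
Panel 3-4: Δb = 4.03 m, d̄ = (0.95+0.61)/2 = 0.78, v̄ = (0.53+0.36)/2 = 0.445 → q = 4.03×0.78×0.445 = 1.399 m³/s
Q = Σ q = 1.710 m³/s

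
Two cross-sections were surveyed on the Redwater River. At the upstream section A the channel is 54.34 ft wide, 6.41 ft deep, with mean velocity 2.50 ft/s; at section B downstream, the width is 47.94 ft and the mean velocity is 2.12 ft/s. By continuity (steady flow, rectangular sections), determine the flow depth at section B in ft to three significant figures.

Q = A₁V₁ = (54.34×6.41) × 2.50 = 870.8 ft³/s
d₂ = Q/(b₂ V₂) = 870.8/(47.94×2.12) = 8.568 ft

8.57 ft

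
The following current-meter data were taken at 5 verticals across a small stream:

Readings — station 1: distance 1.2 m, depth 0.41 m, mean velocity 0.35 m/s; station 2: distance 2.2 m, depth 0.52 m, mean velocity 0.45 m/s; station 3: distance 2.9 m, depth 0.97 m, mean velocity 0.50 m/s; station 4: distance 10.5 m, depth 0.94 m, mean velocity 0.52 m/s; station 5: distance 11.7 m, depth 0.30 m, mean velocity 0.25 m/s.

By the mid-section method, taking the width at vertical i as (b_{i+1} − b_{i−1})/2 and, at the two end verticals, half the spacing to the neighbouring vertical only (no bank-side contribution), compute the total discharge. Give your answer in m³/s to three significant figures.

w_1 = (2.2 − 1.2)/2 = 0.5 m; q_1 = 0.35 × 0.41 × 0.5 = 0.07175 m³/s
w_2 = (2.9 − 1.2)/2 = 0.85 m; q_2 = 0.45 × 0.52 × 0.85 = 0.1989 m³/s
w_3 = (10.5 − 2.2)/2 = 4.15 m; q_3 = 0.50 × 0.97 × 4.15 = 2.013 m³/s
w_4 = (11.7 − 2.9)/2 = 4.4 m; q_4 = 0.52 × 0.94 × 4.4 = 2.151 m³/s
w_5 = (11.7 − 10.5)/2 = 0.6 m; q_5 = 0.25 × 0.30 × 0.6 = 0.04500 m³/s
Q = Σ qᵢ = 4.479 m³/s

4.48 m³/s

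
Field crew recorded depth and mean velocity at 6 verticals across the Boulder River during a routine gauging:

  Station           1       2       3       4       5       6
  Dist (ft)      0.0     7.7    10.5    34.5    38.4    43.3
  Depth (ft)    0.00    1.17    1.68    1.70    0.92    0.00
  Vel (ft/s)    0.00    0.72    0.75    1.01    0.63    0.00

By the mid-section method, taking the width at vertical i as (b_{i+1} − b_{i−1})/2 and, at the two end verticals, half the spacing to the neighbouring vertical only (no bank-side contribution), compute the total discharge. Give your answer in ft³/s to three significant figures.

w_2 = (10.5 − 0.0)/2 = 5.25 ft; q_2 = 0.72 × 1.17 × 5.25 = 4.423 ft³/s
w_3 = (34.5 − 7.7)/2 = 13.4 ft; q_3 = 0.75 × 1.68 × 13.4 = 16.88 ft³/s
w_4 = (38.4 − 10.5)/2 = 13.95 ft; q_4 = 1.01 × 1.70 × 13.95 = 23.95 ft³/s
w_5 = (43.3 − 34.5)/2 = 4.4 ft; q_5 = 0.63 × 0.92 × 4.4 = 2.550 ft³/s
Stations 1, 6 contribute zero (depth or velocity is 0).
Q = Σ qᵢ = 47.81 ft³/s

47.8 ft³/s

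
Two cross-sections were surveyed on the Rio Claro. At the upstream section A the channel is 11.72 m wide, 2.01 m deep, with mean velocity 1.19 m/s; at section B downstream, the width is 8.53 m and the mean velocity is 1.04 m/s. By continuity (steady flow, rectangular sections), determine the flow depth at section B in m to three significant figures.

Q = A₁V₁ = (11.72×2.01) × 1.19 = 28.03 m³/s
d₂ = Q/(b₂ V₂) = 28.03/(8.53×1.04) = 3.160 m

3.16 m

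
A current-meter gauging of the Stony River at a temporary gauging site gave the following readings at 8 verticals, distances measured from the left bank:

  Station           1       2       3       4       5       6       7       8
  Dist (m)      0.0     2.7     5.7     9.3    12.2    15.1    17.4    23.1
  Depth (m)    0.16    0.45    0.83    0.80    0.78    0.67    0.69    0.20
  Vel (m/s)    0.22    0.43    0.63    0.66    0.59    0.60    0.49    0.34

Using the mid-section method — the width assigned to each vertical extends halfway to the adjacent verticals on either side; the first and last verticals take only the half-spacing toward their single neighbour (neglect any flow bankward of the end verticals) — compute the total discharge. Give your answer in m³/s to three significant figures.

w_1 = (2.7 − 0.0)/2 = 1.35 m; q_1 = 0.22 × 0.16 × 1.35 = 0.04752 m³/s
w_2 = (5.7 − 0.0)/2 = 2.85 m; q_2 = 0.43 × 0.45 × 2.85 = 0.5515 m³/s
w_3 = (9.3 − 2.7)/2 = 3.3 m; q_3 = 0.63 × 0.83 × 3.3 = 1.726 m³/s
w_4 = (12.2 − 5.7)/2 = 3.25 m; q_4 = 0.66 × 0.80 × 3.25 = 1.716 m³/s
w_5 = (15.1 − 9.3)/2 = 2.9 m; q_5 = 0.59 × 0.78 × 2.9 = 1.335 m³/s
w_6 = (17.4 − 12.2)/2 = 2.6 m; q_6 = 0.60 × 0.67 × 2.6 = 1.045 m³/s
w_7 = (23.1 − 15.1)/2 = 4 m; q_7 = 0.49 × 0.69 × 4 = 1.352 m³/s
w_8 = (23.1 − 17.4)/2 = 2.85 m; q_8 = 0.34 × 0.20 × 2.85 = 0.1938 m³/s
Q = Σ qᵢ = 7.967 m³/s

7.97 m³/s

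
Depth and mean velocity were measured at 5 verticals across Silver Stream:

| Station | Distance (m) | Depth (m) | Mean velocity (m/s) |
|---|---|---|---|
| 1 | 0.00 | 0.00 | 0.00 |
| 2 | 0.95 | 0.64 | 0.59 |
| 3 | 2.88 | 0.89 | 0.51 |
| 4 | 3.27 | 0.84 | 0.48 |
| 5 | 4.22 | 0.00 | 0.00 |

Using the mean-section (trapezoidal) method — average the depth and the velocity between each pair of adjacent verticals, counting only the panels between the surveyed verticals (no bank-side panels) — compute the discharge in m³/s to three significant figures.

1.16 m³/s

Panel 1-2: Δb = 0.95 m, d̄ = (0.00+0.64)/2 = 0.32, v̄ = (0.00+0.59)/2 = 0.295 → q = 0.95×0.32×0.295 = 0.08968 m³/s
Panel 2-3: Δb = 1.93 m, d̄ = (0.64+0.89)/2 = 0.765, v̄ = (0.59+0.51)/2 = 0.55 → q = 1.93×0.765×0.55 = 0.8120 m³/s
Panel 3-4: Δb = 0.39 m, d̄ = (0.89+0.84)/2 = 0.865, v̄ = (0.51+0.48)/2 = 0.495 → q = 0.39×0.865×0.495 = 0.1670 m³/s
Panel 4-5: Δb = 0.95 m, d̄ = (0.84+0.00)/2 = 0.42, v̄ = (0.48+0.00)/2 = 0.24 → q = 0.95×0.42×0.24 = 0.09576 m³/s
Q = Σ q = 1.164 m³/s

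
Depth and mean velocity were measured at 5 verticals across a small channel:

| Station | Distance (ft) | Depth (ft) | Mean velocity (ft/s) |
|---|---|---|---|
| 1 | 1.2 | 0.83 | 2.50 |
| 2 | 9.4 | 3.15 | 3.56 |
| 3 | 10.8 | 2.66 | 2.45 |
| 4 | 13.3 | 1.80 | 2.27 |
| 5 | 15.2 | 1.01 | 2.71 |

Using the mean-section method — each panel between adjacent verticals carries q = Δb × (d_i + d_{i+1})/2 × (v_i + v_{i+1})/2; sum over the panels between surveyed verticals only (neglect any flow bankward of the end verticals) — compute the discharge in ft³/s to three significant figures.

81.5 ft³/s

Panel 1-2: Δb = 8.2 ft, d̄ = (0.83+3.15)/2 = 1.99, v̄ = (2.50+3.56)/2 = 3.03 → q = 8.2×1.99×3.03 = 49.44 ft³/s
Panel 2-3: Δb = 1.4 ft, d̄ = (3.15+2.66)/2 = 2.905, v̄ = (3.56+2.45)/2 = 3.005 → q = 1.4×2.905×3.005 = 12.22 ft³/s
Panel 3-4: Δb = 2.5 ft, d̄ = (2.66+1.80)/2 = 2.23, v̄ = (2.45+2.27)/2 = 2.36 → q = 2.5×2.23×2.36 = 13.16 ft³/s
Panel 4-5: Δb = 1.9 ft, d̄ = (1.80+1.01)/2 = 1.405, v̄ = (2.27+2.71)/2 = 2.49 → q = 1.9×1.405×2.49 = 6.647 ft³/s
Q = Σ q = 81.47 ft³/s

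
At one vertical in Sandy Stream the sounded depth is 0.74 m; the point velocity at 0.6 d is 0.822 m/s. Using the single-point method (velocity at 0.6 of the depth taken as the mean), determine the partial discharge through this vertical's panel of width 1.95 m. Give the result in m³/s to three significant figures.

1.19 m³/s

v̄ = v₀.₆ = 0.822 m/s
q = v̄ × d × w = 0.8220 × 0.74 × 1.95 = 1.186 m³/s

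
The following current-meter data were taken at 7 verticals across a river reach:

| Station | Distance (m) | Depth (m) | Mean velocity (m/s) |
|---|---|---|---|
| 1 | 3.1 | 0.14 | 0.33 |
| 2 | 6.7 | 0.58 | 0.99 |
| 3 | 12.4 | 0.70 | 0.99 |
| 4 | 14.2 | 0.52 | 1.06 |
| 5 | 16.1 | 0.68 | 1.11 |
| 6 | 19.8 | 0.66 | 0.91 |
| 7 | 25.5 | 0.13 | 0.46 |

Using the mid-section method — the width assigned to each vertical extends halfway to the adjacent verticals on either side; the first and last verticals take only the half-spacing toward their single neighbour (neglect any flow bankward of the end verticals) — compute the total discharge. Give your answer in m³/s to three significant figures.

w_1 = (6.7 − 3.1)/2 = 1.8 m; q_1 = 0.33 × 0.14 × 1.8 = 0.08316 m³/s
w_2 = (12.4 − 3.1)/2 = 4.65 m; q_2 = 0.99 × 0.58 × 4.65 = 2.670 m³/s
w_3 = (14.2 − 6.7)/2 = 3.75 m; q_3 = 0.99 × 0.70 × 3.75 = 2.599 m³/s
w_4 = (16.1 − 12.4)/2 = 1.85 m; q_4 = 1.06 × 0.52 × 1.85 = 1.020 m³/s
w_5 = (19.8 − 14.2)/2 = 2.8 m; q_5 = 1.11 × 0.68 × 2.8 = 2.113 m³/s
w_6 = (25.5 − 16.1)/2 = 4.7 m; q_6 = 0.91 × 0.66 × 4.7 = 2.823 m³/s
w_7 = (25.5 − 19.8)/2 = 2.85 m; q_7 = 0.46 × 0.13 × 2.85 = 0.1704 m³/s
Q = Σ qᵢ = 11.48 m³/s

11.5 m³/s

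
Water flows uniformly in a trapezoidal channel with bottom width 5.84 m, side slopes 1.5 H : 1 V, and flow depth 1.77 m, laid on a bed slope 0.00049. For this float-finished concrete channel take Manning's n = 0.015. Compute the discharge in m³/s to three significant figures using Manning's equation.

25.5 m³/s

A = (b + z·y)·y = (5.84 + 1.5×1.77)×1.77 = 15.04 m²
P = b + 2y√(1+z²) = 5.84 + 2×1.77×√(1+1.5²) = 12.22 m
R = A/P = 15.04/12.22 = 1.230 m
Q = (1/n)·A·R^(2/3)·S^(1/2) = (1/0.015) × 15.04 × 1.230^(2/3) × 0.00049^(1/2) = 25.48 m³/s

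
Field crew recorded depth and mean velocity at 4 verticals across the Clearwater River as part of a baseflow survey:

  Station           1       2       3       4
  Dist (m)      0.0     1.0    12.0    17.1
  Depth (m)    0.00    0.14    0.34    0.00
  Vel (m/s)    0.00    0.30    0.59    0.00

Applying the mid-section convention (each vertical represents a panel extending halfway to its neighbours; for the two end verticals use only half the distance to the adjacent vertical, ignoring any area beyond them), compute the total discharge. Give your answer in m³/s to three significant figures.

1.87 m³/s

w_2 = (12.0 − 0.0)/2 = 6 m; q_2 = 0.30 × 0.14 × 6 = 0.2520 m³/s
w_3 = (17.1 − 1.0)/2 = 8.05 m; q_3 = 0.59 × 0.34 × 8.05 = 1.615 m³/s
Stations 1, 4 contribute zero (depth or velocity is 0).
Q = Σ qᵢ = 1.867 m³/s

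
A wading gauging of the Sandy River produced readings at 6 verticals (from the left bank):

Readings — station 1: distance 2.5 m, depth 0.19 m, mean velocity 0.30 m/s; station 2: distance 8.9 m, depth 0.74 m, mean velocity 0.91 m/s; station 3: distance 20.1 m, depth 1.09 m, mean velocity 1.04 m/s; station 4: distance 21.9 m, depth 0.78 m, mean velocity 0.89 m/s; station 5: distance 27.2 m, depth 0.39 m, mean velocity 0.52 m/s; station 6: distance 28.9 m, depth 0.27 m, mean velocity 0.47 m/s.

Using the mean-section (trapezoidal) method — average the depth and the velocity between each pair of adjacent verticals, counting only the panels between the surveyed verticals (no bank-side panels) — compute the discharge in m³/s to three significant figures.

Panel 1-2: Δb = 6.4 m, d̄ = (0.19+0.74)/2 = 0.465, v̄ = (0.30+0.91)/2 = 0.605 → q = 6.4×0.465×0.605 = 1.800 m³/s
Panel 2-3: Δb = 11.2 m, d̄ = (0.74+1.09)/2 = 0.915, v̄ = (0.91+1.04)/2 = 0.975 → q = 11.2×0.915×0.975 = 9.992 m³/s
Panel 3-4: Δb = 1.8 m, d̄ = (1.09+0.78)/2 = 0.935, v̄ = (1.04+0.89)/2 = 0.965 → q = 1.8×0.935×0.965 = 1.624 m³/s
Panel 4-5: Δb = 5.3 m, d̄ = (0.78+0.39)/2 = 0.585, v̄ = (0.89+0.52)/2 = 0.705 → q = 5.3×0.585×0.705 = 2.186 m³/s
Panel 5-6: Δb = 1.7 m, d̄ = (0.39+0.27)/2 = 0.33, v̄ = (0.52+0.47)/2 = 0.495 → q = 1.7×0.33×0.495 = 0.2777 m³/s
Q = Σ q = 15.88 m³/s

15.9 m³/s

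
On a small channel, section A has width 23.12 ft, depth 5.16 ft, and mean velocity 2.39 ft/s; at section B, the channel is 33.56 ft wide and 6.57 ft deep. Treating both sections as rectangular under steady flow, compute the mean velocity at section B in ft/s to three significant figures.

Q = A₁V₁ = (23.12×5.16) × 2.39 = 285.1 ft³/s
A₂ = 33.56 × 6.57 = 220.5 ft²
V₂ = Q/A₂ = 285.1/220.5 = 1.293 ft/s

1.29 ft/s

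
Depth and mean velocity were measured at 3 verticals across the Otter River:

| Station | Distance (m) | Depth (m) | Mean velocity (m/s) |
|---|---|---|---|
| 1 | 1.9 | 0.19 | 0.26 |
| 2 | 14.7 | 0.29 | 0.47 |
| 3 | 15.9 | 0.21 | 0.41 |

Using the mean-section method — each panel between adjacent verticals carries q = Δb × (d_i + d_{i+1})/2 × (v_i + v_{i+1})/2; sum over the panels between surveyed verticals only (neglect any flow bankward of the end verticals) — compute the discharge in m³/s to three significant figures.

Panel 1-2: Δb = 12.8 m, d̄ = (0.19+0.29)/2 = 0.24, v̄ = (0.26+0.47)/2 = 0.365 → q = 12.8×0.24×0.365 = 1.121 m³/s
Panel 2-3: Δb = 1.2 m, d̄ = (0.29+0.21)/2 = 0.25, v̄ = (0.47+0.41)/2 = 0.44 → q = 1.2×0.25×0.44 = 0.1320 m³/s
Q = Σ q = 1.253 m³/s

1.25 m³/s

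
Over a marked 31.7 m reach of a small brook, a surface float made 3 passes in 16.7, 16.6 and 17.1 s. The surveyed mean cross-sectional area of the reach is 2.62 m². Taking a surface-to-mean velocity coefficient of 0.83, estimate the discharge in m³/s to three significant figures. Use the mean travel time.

4.10 m³/s

t̄ = (16.7 + 16.6 + 17.1) / 3 = 16.8 s
v_surface = L / t̄ = 31.7 / 16.8 = 1.887 m/s
v_mean = 0.83 × 1.887 = 1.566 m/s
Q = A × v_mean = 2.62 × 1.566 = 4.103 m³/s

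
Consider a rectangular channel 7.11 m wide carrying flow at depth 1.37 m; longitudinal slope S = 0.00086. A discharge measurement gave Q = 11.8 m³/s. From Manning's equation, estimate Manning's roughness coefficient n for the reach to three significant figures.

A = b·y = 7.11 × 1.37 = 9.741 m²
P = b + 2y = 7.11 + 2×1.37 = 9.850 m
R = A/P = 9.741/9.850 = 0.9889 m
n = (1/Q)·A·R^(2/3)·S^(1/2) = (1/11.8) × 9.741 × 0.9926 × 0.02933 = 0.02403

0.0240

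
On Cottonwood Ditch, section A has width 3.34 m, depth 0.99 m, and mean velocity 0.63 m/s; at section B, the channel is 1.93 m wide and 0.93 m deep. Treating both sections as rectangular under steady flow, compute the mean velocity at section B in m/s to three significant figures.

1.16 m/s

Q = A₁V₁ = (3.34×0.99) × 0.63 = 2.083 m³/s
A₂ = 1.93 × 0.93 = 1.795 m²
V₂ = Q/A₂ = 2.083/1.795 = 1.161 m/s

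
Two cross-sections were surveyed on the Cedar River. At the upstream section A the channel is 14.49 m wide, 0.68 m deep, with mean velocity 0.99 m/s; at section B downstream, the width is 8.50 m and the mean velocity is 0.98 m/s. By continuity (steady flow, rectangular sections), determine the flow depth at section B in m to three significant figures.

Q = A₁V₁ = (14.49×0.68) × 0.99 = 9.755 m³/s
d₂ = Q/(b₂ V₂) = 9.755/(8.50×0.98) = 1.171 m

1.17 m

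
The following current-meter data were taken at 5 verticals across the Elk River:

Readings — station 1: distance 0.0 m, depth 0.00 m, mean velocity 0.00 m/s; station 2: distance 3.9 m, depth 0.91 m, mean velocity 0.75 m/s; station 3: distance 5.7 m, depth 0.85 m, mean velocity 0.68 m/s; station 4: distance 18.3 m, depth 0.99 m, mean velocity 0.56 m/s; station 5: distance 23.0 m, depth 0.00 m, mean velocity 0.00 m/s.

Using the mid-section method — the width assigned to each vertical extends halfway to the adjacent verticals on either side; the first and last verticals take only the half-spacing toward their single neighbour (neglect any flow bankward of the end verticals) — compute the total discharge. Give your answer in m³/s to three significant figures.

w_2 = (5.7 − 0.0)/2 = 2.85 m; q_2 = 0.75 × 0.91 × 2.85 = 1.945 m³/s
w_3 = (18.3 − 3.9)/2 = 7.2 m; q_3 = 0.68 × 0.85 × 7.2 = 4.162 m³/s
w_4 = (23.0 − 5.7)/2 = 8.65 m; q_4 = 0.56 × 0.99 × 8.65 = 4.796 m³/s
Stations 1, 5 contribute zero (depth or velocity is 0).
Q = Σ qᵢ = 10.90 m³/s

10.9 m³/s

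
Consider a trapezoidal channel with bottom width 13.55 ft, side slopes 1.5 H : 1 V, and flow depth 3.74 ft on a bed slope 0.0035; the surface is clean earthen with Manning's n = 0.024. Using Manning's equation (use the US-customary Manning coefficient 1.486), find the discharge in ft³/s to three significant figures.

503 ft³/s

A = (b + z·y)·y = (13.55 + 1.5×3.74)×3.74 = 71.66 ft²
P = b + 2y√(1+z²) = 13.55 + 2×3.74×√(1+1.5²) = 27.03 ft
R = A/P = 71.66/27.03 = 2.651 ft
Q = (1.486/n)·A·R^(2/3)·S^(1/2) = (1.486/0.024) × 71.66 × 2.651^(2/3) × 0.0035^(1/2) = 502.7 ft³/s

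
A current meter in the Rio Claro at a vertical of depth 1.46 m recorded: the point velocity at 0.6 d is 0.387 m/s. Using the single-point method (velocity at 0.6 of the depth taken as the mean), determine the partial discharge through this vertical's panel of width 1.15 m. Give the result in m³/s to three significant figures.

v̄ = v₀.₆ = 0.387 m/s
q = v̄ × d × w = 0.3870 × 1.46 × 1.15 = 0.6498 m³/s

0.650 m³/s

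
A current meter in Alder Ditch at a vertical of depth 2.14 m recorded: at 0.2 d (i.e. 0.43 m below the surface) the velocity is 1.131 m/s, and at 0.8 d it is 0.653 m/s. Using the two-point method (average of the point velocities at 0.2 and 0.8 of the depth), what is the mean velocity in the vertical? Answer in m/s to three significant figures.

0.892 m/s

v̄ = (1.131 + 0.653) / 2 = 0.8920 m/s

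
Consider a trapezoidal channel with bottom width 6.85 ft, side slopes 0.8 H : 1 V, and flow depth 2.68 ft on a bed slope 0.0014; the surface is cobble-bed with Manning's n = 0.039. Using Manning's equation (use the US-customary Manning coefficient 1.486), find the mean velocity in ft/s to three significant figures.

A = (b + z·y)·y = (6.85 + 0.8×2.68)×2.68 = 24.10 ft²
P = b + 2y√(1+z²) = 6.85 + 2×2.68×√(1+0.8²) = 13.71 ft
R = A/P = 24.10/13.71 = 1.758 ft
Q = (1.486/n)·A·R^(2/3)·S^(1/2) = (1.486/0.039) × 24.10 × 1.758^(2/3) × 0.0014^(1/2) = 50.05 ft³/s
V = Q/A = 50.05/24.10 = 2.076 ft/s

2.08 ft/s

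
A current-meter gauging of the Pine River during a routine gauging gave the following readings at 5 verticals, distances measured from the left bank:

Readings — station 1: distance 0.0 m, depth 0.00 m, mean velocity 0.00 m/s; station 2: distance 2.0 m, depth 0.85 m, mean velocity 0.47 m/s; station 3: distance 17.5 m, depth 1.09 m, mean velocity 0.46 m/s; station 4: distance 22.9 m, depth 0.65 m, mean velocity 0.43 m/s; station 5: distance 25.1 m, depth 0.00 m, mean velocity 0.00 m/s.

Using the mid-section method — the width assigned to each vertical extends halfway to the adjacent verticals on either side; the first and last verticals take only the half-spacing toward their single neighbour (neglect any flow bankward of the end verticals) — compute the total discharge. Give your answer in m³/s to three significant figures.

w_2 = (17.5 − 0.0)/2 = 8.75 m; q_2 = 0.47 × 0.85 × 8.75 = 3.496 m³/s
w_3 = (22.9 − 2.0)/2 = 10.45 m; q_3 = 0.46 × 1.09 × 10.45 = 5.240 m³/s
w_4 = (25.1 − 17.5)/2 = 3.8 m; q_4 = 0.43 × 0.65 × 3.8 = 1.062 m³/s
Stations 1, 5 contribute zero (depth or velocity is 0).
Q = Σ qᵢ = 9.797 m³/s

9.80 m³/s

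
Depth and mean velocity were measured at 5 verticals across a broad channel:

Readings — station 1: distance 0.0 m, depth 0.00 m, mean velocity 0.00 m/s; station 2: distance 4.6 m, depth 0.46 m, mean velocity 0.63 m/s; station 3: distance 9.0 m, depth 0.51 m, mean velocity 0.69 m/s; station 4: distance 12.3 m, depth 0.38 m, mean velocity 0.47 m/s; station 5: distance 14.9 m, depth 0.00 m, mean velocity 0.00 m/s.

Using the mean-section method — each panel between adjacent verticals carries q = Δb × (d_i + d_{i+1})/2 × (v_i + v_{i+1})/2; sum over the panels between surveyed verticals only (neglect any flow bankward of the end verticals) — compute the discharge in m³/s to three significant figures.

Panel 1-2: Δb = 4.6 m, d̄ = (0.00+0.46)/2 = 0.23, v̄ = (0.00+0.63)/2 = 0.315 → q = 4.6×0.23×0.315 = 0.3333 m³/s
Panel 2-3: Δb = 4.4 m, d̄ = (0.46+0.51)/2 = 0.485, v̄ = (0.63+0.69)/2 = 0.66 → q = 4.4×0.485×0.66 = 1.408 m³/s
Panel 3-4: Δb = 3.3 m, d̄ = (0.51+0.38)/2 = 0.445, v̄ = (0.69+0.47)/2 = 0.58 → q = 3.3×0.445×0.58 = 0.8517 m³/s
Panel 4-5: Δb = 2.6 m, d̄ = (0.38+0.00)/2 = 0.19, v̄ = (0.47+0.00)/2 = 0.235 → q = 2.6×0.19×0.235 = 0.1161 m³/s
Q = Σ q = 2.710 m³/s

2.71 m³/s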